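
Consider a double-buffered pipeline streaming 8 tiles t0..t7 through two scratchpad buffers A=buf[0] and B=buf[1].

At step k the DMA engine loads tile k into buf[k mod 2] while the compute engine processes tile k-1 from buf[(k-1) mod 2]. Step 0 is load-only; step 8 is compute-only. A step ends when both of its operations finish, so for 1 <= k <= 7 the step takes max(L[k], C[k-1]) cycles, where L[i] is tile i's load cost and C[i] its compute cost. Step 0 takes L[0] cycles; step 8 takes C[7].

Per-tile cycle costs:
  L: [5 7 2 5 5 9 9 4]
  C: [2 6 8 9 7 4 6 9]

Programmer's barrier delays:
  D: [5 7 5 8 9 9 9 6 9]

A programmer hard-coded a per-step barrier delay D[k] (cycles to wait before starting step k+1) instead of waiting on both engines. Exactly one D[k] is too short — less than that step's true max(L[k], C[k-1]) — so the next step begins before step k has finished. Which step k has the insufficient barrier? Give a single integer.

hazard at step 2

step 0: need L[0]=5 = 5; D[0]=5 ok
step 1: need max(L[1]=7,C[0]=2) = 7; D[1]=7 ok
step 2: need max(L[2]=2,C[1]=6) = 6; D[2]=5 SHORT
step 3: need max(L[3]=5,C[2]=8) = 8; D[3]=8 ok
step 4: need max(L[4]=5,C[3]=9) = 9; D[4]=9 ok
step 5: need max(L[5]=9,C[4]=7) = 9; D[5]=9 ok
step 6: need max(L[6]=9,C[5]=4) = 9; D[6]=9 ok
step 7: need max(L[7]=4,C[6]=6) = 6; D[7]=6 ok
step 8: need C[7]=9 = 9; D[8]=9 ok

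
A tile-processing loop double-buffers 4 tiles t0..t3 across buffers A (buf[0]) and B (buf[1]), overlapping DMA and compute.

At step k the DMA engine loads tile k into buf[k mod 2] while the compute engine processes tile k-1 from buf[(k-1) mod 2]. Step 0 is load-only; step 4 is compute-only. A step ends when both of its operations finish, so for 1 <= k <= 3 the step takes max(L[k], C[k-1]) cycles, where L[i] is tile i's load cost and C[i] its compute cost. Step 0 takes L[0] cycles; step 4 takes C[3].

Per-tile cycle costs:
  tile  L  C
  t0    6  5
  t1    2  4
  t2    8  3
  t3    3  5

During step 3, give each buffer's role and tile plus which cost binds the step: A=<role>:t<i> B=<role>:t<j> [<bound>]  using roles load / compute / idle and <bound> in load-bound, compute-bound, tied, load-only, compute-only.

step 3: A=compute:t2 B=load:t3 [tied]

k=0 load=t0/6c comp=- wait=6 total=6
k=1 load=t1/2c comp=t0/5c wait=5 total=11
k=2 load=t2/8c comp=t1/4c wait=8 total=19
k=3 load=t3/3c comp=t2/3c wait=3 total=22
k=4 load=- comp=t3/5c wait=5 total=27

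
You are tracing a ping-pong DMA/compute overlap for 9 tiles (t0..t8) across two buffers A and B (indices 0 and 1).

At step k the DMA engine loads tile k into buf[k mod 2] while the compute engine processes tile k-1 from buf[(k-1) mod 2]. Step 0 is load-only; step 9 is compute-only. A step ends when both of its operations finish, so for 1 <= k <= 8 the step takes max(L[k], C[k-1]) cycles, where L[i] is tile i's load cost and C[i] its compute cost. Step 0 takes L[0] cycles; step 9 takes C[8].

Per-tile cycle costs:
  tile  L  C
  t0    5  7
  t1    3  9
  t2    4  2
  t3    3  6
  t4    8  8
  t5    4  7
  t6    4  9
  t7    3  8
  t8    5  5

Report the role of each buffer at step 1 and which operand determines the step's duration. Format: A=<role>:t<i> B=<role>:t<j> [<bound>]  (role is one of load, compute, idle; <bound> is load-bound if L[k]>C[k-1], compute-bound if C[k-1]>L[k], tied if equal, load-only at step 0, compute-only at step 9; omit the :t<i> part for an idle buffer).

step 1: A=compute:t0 B=load:t1 [compute-bound]

step 0: L[0]=5 → dur=5, Σ=5 | A=load:t0 B=idle [load-only]
step 1: L[1]=3 C[0]=7 → dur=7, Σ=12 | A=compute:t0 B=load:t1 [compute-bound]
step 2: L[2]=4 C[1]=9 → dur=9, Σ=21 | A=load:t2 B=compute:t1 [compute-bound]
step 3: L[3]=3 C[2]=2 → dur=3, Σ=24 | A=compute:t2 B=load:t3 [load-bound]
step 4: L[4]=8 C[3]=6 → dur=8, Σ=32 | A=load:t4 B=compute:t3 [load-bound]
step 5: L[5]=4 C[4]=8 → dur=8, Σ=40 | A=compute:t4 B=load:t5 [compute-bound]
step 6: L[6]=4 C[5]=7 → dur=7, Σ=47 | A=load:t6 B=compute:t5 [compute-bound]
step 7: L[7]=3 C[6]=9 → dur=9, Σ=56 | A=compute:t6 B=load:t7 [compute-bound]
step 8: L[8]=5 C[7]=8 → dur=8, Σ=64 | A=load:t8 B=compute:t7 [compute-bound]
step 9: C[8]=5 → dur=5, Σ=69 | A=compute:t8 B=idle [compute-only]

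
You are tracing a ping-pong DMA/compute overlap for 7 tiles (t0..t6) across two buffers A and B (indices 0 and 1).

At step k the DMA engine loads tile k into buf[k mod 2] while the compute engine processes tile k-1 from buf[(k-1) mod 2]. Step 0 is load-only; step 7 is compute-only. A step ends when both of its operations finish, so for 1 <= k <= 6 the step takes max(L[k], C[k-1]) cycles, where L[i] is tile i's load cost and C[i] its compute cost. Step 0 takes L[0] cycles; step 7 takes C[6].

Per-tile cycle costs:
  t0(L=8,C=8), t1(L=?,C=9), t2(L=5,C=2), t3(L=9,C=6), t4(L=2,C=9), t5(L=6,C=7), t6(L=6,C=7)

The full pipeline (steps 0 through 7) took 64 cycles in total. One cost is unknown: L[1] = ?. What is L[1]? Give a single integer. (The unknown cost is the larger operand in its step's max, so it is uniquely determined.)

step 0 → dur = L[0]=8 = 8
step 1 → dur = max(L[1]=?, C[0]=8) = L[1]  (unknown; binding)
step 2 → dur = max(L[2]=5, C[1]=9) = 9
step 3 → dur = max(L[3]=9, C[2]=2) = 9
step 4 → dur = max(L[4]=2, C[3]=6) = 6
step 5 → dur = max(L[5]=6, C[4]=9) = 9
step 6 → dur = max(L[6]=6, C[5]=7) = 7
step 7 → dur = C[6]=7 = 7
sum of known step durations = 55
dur[1] = total - known = 64 - 55 = 9
L[1] is the binding max in step 1, so L[1] = dur[1] = 9

L[1] = 9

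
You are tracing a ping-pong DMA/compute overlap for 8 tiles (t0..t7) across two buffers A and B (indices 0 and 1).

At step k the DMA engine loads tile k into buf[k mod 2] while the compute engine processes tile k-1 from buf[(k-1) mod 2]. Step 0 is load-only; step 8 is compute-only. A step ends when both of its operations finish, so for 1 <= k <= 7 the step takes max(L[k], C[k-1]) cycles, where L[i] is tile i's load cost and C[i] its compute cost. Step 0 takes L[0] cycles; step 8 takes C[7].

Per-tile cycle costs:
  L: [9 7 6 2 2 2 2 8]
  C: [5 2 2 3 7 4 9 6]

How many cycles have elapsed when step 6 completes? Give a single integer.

[0] DMA t0→A (9c) ∥ CU idle ⇒ 9c, clock 9
[1] DMA t1→B (7c) ∥ CU A:t0 (5c) ⇒ 7c, clock 16
[2] DMA t2→A (6c) ∥ CU B:t1 (2c) ⇒ 6c, clock 22
[3] DMA t3→B (2c) ∥ CU A:t2 (2c) ⇒ 2c, clock 24
[4] DMA t4→A (2c) ∥ CU B:t3 (3c) ⇒ 3c, clock 27
[5] DMA t5→B (2c) ∥ CU A:t4 (7c) ⇒ 7c, clock 34
[6] DMA t6→A (2c) ∥ CU B:t5 (4c) ⇒ 4c, clock 38
[7] DMA t7→B (8c) ∥ CU A:t6 (9c) ⇒ 9c, clock 47
[8] DMA idle ∥ CU B:t7 (6c) ⇒ 6c, clock 53

end_cycle[6] = 38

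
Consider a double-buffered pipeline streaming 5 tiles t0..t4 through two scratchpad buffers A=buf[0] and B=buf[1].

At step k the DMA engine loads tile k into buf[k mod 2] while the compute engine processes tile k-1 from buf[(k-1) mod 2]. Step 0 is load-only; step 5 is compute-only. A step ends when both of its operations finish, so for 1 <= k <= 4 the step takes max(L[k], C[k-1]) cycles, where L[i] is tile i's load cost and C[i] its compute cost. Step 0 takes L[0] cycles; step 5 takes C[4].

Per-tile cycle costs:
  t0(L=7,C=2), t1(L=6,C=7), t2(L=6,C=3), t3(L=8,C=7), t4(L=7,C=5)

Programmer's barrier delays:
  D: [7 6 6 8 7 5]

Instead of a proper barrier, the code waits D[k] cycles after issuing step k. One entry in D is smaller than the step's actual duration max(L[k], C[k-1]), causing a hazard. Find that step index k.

hazard at step 2

step 0: need L[0]=7 = 7; D[0]=7 ok
step 1: need max(L[1]=6,C[0]=2) = 6; D[1]=6 ok
step 2: need max(L[2]=6,C[1]=7) = 7; D[2]=6 SHORT
step 3: need max(L[3]=8,C[2]=3) = 8; D[3]=8 ok
step 4: need max(L[4]=7,C[3]=7) = 7; D[4]=7 ok
step 5: need C[4]=5 = 5; D[5]=5 ok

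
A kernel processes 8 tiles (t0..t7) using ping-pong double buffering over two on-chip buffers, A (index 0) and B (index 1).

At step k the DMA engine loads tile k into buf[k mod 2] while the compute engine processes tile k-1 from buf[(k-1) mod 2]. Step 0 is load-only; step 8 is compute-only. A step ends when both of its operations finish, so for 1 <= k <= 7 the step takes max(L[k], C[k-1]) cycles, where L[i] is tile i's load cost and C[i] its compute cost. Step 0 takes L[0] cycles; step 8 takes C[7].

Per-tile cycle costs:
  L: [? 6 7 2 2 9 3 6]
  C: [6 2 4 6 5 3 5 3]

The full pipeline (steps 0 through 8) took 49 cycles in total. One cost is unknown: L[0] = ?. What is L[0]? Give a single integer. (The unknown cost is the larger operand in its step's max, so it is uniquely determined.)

L[0] = 5

step 0: dur = L[0]=? = L[0]  (unknown; binding)
step 1: dur = max(L[1]=6, C[0]=6) = 6
step 2: dur = max(L[2]=7, C[1]=2) = 7
step 3: dur = max(L[3]=2, C[2]=4) = 4
step 4: dur = max(L[4]=2, C[3]=6) = 6
step 5: dur = max(L[5]=9, C[4]=5) = 9
step 6: dur = max(L[6]=3, C[5]=3) = 3
step 7: dur = max(L[7]=6, C[6]=5) = 6
step 8: dur = C[7]=3 = 3
sum of known step durations = 44
dur[0] = total - known = 49 - 44 = 5
L[0] is the binding max in step 0, so L[0] = dur[0] = 5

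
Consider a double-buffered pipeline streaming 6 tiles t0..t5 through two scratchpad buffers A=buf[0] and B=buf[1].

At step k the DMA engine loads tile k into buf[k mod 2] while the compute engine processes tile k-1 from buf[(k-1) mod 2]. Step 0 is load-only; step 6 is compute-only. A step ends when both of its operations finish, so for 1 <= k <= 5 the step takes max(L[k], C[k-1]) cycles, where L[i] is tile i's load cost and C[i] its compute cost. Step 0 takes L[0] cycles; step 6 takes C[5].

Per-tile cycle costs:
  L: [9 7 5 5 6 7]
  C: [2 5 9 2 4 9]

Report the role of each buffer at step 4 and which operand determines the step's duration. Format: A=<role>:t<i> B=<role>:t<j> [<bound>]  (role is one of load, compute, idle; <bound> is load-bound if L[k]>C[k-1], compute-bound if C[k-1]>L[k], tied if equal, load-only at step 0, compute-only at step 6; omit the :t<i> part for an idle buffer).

step 4: A=load:t4 B=compute:t3 [load-bound]

k=0 load=t0/9c comp=- wait=9 total=9
k=1 load=t1/7c comp=t0/2c wait=7 total=16
k=2 load=t2/5c comp=t1/5c wait=5 total=21
k=3 load=t3/5c comp=t2/9c wait=9 total=30
k=4 load=t4/6c comp=t3/2c wait=6 total=36
k=5 load=t5/7c comp=t4/4c wait=7 total=43
k=6 load=- comp=t5/9c wait=9 total=52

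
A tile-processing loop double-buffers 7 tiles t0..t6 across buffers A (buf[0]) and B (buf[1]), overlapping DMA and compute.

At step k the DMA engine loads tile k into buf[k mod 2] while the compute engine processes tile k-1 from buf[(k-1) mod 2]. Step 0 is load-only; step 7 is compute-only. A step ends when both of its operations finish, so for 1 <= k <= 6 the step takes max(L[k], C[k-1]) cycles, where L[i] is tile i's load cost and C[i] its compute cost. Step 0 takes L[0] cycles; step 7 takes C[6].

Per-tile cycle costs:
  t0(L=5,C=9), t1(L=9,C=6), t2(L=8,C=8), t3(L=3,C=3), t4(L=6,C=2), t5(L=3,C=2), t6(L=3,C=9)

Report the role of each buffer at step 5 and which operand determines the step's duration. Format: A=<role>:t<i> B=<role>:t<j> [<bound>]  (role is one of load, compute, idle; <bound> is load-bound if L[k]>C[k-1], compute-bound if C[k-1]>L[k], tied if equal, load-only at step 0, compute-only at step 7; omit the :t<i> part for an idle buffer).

[0] DMA t0→A (5c) ∥ CU idle ⇒ 5c, clock 5
[1] DMA t1→B (9c) ∥ CU A:t0 (9c) ⇒ 9c, clock 14
[2] DMA t2→A (8c) ∥ CU B:t1 (6c) ⇒ 8c, clock 22
[3] DMA t3→B (3c) ∥ CU A:t2 (8c) ⇒ 8c, clock 30
[4] DMA t4→A (6c) ∥ CU B:t3 (3c) ⇒ 6c, clock 36
[5] DMA t5→B (3c) ∥ CU A:t4 (2c) ⇒ 3c, clock 39
[6] DMA t6→A (3c) ∥ CU B:t5 (2c) ⇒ 3c, clock 42
[7] DMA idle ∥ CU A:t6 (9c) ⇒ 9c, clock 51

step 5: A=compute:t4 B=load:t5 [load-bound]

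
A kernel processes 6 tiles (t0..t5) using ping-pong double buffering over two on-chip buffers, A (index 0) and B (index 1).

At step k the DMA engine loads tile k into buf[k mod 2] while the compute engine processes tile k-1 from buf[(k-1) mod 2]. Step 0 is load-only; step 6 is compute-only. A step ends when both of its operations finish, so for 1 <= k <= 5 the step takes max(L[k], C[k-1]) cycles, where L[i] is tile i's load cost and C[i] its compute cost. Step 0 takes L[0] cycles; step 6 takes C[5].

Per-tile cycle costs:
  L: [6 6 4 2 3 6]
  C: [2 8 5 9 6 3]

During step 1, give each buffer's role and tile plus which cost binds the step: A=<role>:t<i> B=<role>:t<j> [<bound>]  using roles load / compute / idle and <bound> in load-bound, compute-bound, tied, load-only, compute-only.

step 1: A=compute:t0 B=load:t1 [load-bound]

k=0 load=t0/6c comp=- wait=6 total=6
k=1 load=t1/6c comp=t0/2c wait=6 total=12
k=2 load=t2/4c comp=t1/8c wait=8 total=20
k=3 load=t3/2c comp=t2/5c wait=5 total=25
k=4 load=t4/3c comp=t3/9c wait=9 total=34
k=5 load=t5/6c comp=t4/6c wait=6 total=40
k=6 load=- comp=t5/3c wait=3 total=43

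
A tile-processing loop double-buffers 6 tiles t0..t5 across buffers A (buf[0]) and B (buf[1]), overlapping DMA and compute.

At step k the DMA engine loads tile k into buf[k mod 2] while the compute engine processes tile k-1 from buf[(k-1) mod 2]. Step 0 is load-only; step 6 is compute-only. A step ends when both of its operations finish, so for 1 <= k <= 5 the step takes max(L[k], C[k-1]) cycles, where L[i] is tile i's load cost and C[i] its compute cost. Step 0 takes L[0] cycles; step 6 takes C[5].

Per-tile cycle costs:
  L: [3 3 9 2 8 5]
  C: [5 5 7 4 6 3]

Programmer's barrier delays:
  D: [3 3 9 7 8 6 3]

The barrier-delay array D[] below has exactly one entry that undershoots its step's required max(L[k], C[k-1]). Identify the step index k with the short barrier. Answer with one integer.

hazard at step 1

k=0 barrier L[0]=3→3c, D[0]=3 ok
k=1 barrier max(L[1]=3,C[0]=5)→5c, D[1]=3 SHORT
k=2 barrier max(L[2]=9,C[1]=5)→9c, D[2]=9 ok
k=3 barrier max(L[3]=2,C[2]=7)→7c, D[3]=7 ok
k=4 barrier max(L[4]=8,C[3]=4)→8c, D[4]=8 ok
k=5 barrier max(L[5]=5,C[4]=6)→6c, D[5]=6 ok
k=6 barrier C[5]=3→3c, D[6]=3 ok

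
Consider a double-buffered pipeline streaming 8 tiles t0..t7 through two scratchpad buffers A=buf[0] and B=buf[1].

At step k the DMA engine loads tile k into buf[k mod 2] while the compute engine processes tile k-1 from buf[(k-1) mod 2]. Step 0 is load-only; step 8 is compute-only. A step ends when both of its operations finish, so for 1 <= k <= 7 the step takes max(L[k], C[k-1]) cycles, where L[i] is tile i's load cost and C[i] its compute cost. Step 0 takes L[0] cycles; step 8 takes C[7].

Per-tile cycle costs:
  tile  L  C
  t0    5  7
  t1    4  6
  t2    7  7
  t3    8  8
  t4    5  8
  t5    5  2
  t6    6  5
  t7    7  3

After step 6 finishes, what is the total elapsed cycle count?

step 0: L[0]=5 → dur=5, Σ=5 | A=load:t0 B=idle [load-only]
step 1: L[1]=4 C[0]=7 → dur=7, Σ=12 | A=compute:t0 B=load:t1 [compute-bound]
step 2: L[2]=7 C[1]=6 → dur=7, Σ=19 | A=load:t2 B=compute:t1 [load-bound]
step 3: L[3]=8 C[2]=7 → dur=8, Σ=27 | A=compute:t2 B=load:t3 [load-bound]
step 4: L[4]=5 C[3]=8 → dur=8, Σ=35 | A=load:t4 B=compute:t3 [compute-bound]
step 5: L[5]=5 C[4]=8 → dur=8, Σ=43 | A=compute:t4 B=load:t5 [compute-bound]
step 6: L[6]=6 C[5]=2 → dur=6, Σ=49 | A=load:t6 B=compute:t5 [load-bound]
step 7: L[7]=7 C[6]=5 → dur=7, Σ=56 | A=compute:t6 B=load:t7 [load-bound]
step 8: C[7]=3 → dur=3, Σ=59 | A=idle B=compute:t7 [compute-only]

end_cycle[6] = 49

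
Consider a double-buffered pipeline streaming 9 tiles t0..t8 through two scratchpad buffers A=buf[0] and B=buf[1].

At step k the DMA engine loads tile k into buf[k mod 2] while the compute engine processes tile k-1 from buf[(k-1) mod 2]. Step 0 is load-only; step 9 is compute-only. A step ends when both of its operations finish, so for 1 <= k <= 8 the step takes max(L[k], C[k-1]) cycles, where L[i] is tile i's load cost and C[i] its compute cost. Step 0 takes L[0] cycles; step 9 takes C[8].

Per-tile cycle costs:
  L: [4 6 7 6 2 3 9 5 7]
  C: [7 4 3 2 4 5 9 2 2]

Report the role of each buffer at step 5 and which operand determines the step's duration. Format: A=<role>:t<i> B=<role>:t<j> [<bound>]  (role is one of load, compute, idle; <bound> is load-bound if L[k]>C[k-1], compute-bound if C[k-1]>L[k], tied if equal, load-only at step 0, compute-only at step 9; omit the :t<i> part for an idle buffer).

step 5: A=compute:t4 B=load:t5 [compute-bound]

[0] DMA t0→A (4c) ∥ CU idle ⇒ 4c, clock 4
[1] DMA t1→B (6c) ∥ CU A:t0 (7c) ⇒ 7c, clock 11
[2] DMA t2→A (7c) ∥ CU B:t1 (4c) ⇒ 7c, clock 18
[3] DMA t3→B (6c) ∥ CU A:t2 (3c) ⇒ 6c, clock 24
[4] DMA t4→A (2c) ∥ CU B:t3 (2c) ⇒ 2c, clock 26
[5] DMA t5→B (3c) ∥ CU A:t4 (4c) ⇒ 4c, clock 30
[6] DMA t6→A (9c) ∥ CU B:t5 (5c) ⇒ 9c, clock 39
[7] DMA t7→B (5c) ∥ CU A:t6 (9c) ⇒ 9c, clock 48
[8] DMA t8→A (7c) ∥ CU B:t7 (2c) ⇒ 7c, clock 55
[9] DMA idle ∥ CU A:t8 (2c) ⇒ 2c, clock 57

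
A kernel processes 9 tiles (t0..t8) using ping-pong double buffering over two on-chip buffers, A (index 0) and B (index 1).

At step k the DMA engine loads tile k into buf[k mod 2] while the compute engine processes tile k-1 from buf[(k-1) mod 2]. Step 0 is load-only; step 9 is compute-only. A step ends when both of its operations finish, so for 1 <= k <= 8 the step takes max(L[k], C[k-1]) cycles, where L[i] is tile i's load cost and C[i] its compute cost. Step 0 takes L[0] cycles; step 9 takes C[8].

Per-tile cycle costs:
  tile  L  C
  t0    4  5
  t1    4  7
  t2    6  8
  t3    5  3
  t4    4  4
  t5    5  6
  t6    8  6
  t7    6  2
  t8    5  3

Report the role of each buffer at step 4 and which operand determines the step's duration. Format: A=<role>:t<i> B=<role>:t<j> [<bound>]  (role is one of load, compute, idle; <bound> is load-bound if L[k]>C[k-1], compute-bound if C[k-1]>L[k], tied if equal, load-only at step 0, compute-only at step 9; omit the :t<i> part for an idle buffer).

step 4: A=load:t4 B=compute:t3 [load-bound]

step 0: L[0]=4 → dur=4, Σ=4 | A=load:t0 B=idle [load-only]
step 1: L[1]=4 C[0]=5 → dur=5, Σ=9 | A=compute:t0 B=load:t1 [compute-bound]
step 2: L[2]=6 C[1]=7 → dur=7, Σ=16 | A=load:t2 B=compute:t1 [compute-bound]
step 3: L[3]=5 C[2]=8 → dur=8, Σ=24 | A=compute:t2 B=load:t3 [compute-bound]
step 4: L[4]=4 C[3]=3 → dur=4, Σ=28 | A=load:t4 B=compute:t3 [load-bound]
step 5: L[5]=5 C[4]=4 → dur=5, Σ=33 | A=compute:t4 B=load:t5 [load-bound]
step 6: L[6]=8 C[5]=6 → dur=8, Σ=41 | A=load:t6 B=compute:t5 [load-bound]
step 7: L[7]=6 C[6]=6 → dur=6, Σ=47 | A=compute:t6 B=load:t7 [tied]
step 8: L[8]=5 C[7]=2 → dur=5, Σ=52 | A=load:t8 B=compute:t7 [load-bound]
step 9: C[8]=3 → dur=3, Σ=55 | A=compute:t8 B=idle [compute-only]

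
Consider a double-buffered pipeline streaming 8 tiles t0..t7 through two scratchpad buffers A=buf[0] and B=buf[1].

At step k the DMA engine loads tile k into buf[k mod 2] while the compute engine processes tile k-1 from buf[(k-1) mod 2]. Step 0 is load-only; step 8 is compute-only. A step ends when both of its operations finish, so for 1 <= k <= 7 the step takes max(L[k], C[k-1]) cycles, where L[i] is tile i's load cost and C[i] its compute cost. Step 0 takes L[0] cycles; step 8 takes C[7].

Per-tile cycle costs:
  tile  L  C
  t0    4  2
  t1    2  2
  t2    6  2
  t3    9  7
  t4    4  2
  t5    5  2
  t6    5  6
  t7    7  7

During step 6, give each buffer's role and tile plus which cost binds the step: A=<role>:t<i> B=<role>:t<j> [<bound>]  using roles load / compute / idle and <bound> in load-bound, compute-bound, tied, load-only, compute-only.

step 6: A=load:t6 B=compute:t5 [load-bound]

[0] DMA t0→A (4c) ∥ CU idle ⇒ 4c, clock 4
[1] DMA t1→B (2c) ∥ CU A:t0 (2c) ⇒ 2c, clock 6
[2] DMA t2→A (6c) ∥ CU B:t1 (2c) ⇒ 6c, clock 12
[3] DMA t3→B (9c) ∥ CU A:t2 (2c) ⇒ 9c, clock 21
[4] DMA t4→A (4c) ∥ CU B:t3 (7c) ⇒ 7c, clock 28
[5] DMA t5→B (5c) ∥ CU A:t4 (2c) ⇒ 5c, clock 33
[6] DMA t6→A (5c) ∥ CU B:t5 (2c) ⇒ 5c, clock 38
[7] DMA t7→B (7c) ∥ CU A:t6 (6c) ⇒ 7c, clock 45
[8] DMA idle ∥ CU B:t7 (7c) ⇒ 7c, clock 52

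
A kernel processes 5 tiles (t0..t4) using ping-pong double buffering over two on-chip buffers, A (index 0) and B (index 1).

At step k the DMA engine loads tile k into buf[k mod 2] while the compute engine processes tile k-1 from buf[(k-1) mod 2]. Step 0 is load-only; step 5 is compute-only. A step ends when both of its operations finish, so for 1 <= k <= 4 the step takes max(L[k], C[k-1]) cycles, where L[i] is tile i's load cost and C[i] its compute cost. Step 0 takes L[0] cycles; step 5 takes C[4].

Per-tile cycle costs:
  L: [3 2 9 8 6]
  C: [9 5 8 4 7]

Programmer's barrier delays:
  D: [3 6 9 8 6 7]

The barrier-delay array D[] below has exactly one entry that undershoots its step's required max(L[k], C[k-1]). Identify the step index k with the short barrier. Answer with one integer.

k=0 barrier L[0]=3→3c, D[0]=3 ok
k=1 barrier max(L[1]=2,C[0]=9)→9c, D[1]=6 SHORT
k=2 barrier max(L[2]=9,C[1]=5)→9c, D[2]=9 ok
k=3 barrier max(L[3]=8,C[2]=8)→8c, D[3]=8 ok
k=4 barrier max(L[4]=6,C[3]=4)→6c, D[4]=6 ok
k=5 barrier C[4]=7→7c, D[5]=7 ok

hazard at step 1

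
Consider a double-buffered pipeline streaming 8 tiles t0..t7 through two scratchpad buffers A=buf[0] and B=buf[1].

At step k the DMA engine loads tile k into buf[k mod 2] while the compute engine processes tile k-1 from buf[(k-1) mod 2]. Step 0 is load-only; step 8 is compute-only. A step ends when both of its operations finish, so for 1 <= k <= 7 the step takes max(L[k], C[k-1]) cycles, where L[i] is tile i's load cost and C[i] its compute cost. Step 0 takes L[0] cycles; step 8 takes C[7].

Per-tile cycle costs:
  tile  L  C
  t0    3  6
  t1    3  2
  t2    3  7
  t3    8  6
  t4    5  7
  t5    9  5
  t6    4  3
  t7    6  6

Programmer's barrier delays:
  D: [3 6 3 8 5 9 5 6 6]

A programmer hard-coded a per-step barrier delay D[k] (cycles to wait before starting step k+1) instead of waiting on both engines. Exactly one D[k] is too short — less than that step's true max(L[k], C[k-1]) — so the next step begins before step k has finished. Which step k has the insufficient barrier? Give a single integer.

hazard at step 4

step 0: need L[0]=3 = 3; D[0]=3 ok
step 1: need max(L[1]=3,C[0]=6) = 6; D[1]=6 ok
step 2: need max(L[2]=3,C[1]=2) = 3; D[2]=3 ok
step 3: need max(L[3]=8,C[2]=7) = 8; D[3]=8 ok
step 4: need max(L[4]=5,C[3]=6) = 6; D[4]=5 SHORT
step 5: need max(L[5]=9,C[4]=7) = 9; D[5]=9 ok
step 6: need max(L[6]=4,C[5]=5) = 5; D[6]=5 ok
step 7: need max(L[7]=6,C[6]=3) = 6; D[7]=6 ok
step 8: need C[7]=6 = 6; D[8]=6 ok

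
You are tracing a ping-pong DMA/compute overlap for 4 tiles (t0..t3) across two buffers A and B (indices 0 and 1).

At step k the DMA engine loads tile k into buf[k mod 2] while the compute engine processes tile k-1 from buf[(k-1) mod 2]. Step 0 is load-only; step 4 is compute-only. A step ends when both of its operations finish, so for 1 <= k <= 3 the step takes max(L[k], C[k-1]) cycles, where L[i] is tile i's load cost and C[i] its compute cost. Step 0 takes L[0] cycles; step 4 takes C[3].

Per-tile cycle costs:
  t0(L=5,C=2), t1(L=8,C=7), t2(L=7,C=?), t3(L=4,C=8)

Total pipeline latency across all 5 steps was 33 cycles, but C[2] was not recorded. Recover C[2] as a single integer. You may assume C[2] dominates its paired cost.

C[2] = 5

step 0 = dur = L[0]=5 = 5
step 1 = dur = max(L[1]=8, C[0]=2) = 8
step 2 = dur = max(L[2]=7, C[1]=7) = 7
step 3 = dur = max(L[3]=4, C[2]=?) = C[2]  (unknown; binding)
step 4 = dur = C[3]=8 = 8
sum of known step durations = 28
dur[3] = total - known = 33 - 28 = 5
C[2] is the binding max in step 3, so C[2] = dur[3] = 5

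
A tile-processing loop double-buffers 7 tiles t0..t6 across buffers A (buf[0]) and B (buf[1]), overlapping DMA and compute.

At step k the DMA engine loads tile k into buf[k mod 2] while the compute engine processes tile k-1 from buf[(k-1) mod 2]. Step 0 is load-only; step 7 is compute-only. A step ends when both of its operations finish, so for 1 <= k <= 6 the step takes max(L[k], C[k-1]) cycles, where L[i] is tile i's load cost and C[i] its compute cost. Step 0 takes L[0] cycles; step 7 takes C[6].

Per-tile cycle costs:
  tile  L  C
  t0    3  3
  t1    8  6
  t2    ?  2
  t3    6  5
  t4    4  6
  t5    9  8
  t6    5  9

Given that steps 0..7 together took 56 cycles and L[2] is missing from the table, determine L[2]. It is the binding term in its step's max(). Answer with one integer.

L[2] = 8

step 0 | dur = L[0]=3 = 3
step 1 | dur = max(L[1]=8, C[0]=3) = 8
step 2 | dur = max(L[2]=?, C[1]=6) = L[2]  (unknown; binding)
step 3 | dur = max(L[3]=6, C[2]=2) = 6
step 4 | dur = max(L[4]=4, C[3]=5) = 5
step 5 | dur = max(L[5]=9, C[4]=6) = 9
step 6 | dur = max(L[6]=5, C[5]=8) = 8
step 7 | dur = C[6]=9 = 9
sum of known step durations = 48
dur[2] = total - known = 56 - 48 = 8
L[2] is the binding max in step 2, so L[2] = dur[2] = 8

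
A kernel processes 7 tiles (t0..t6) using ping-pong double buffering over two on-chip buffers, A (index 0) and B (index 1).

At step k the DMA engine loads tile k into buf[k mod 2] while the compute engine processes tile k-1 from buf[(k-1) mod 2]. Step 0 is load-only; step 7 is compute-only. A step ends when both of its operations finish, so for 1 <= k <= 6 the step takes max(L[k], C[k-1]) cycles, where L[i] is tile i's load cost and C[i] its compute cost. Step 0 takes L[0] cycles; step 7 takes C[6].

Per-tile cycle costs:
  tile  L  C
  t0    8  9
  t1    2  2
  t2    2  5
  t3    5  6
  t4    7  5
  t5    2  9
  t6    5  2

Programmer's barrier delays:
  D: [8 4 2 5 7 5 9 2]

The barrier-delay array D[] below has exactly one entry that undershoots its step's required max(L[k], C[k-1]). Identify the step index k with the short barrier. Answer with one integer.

[0] required=L[0]=8=8 vs D=8 ok
[1] required=max(L[1]=2,C[0]=9)=9 vs D=4 SHORT
[2] required=max(L[2]=2,C[1]=2)=2 vs D=2 ok
[3] required=max(L[3]=5,C[2]=5)=5 vs D=5 ok
[4] required=max(L[4]=7,C[3]=6)=7 vs D=7 ok
[5] required=max(L[5]=2,C[4]=5)=5 vs D=5 ok
[6] required=max(L[6]=5,C[5]=9)=9 vs D=9 ok
[7] required=C[6]=2=2 vs D=2 ok

hazard at step 1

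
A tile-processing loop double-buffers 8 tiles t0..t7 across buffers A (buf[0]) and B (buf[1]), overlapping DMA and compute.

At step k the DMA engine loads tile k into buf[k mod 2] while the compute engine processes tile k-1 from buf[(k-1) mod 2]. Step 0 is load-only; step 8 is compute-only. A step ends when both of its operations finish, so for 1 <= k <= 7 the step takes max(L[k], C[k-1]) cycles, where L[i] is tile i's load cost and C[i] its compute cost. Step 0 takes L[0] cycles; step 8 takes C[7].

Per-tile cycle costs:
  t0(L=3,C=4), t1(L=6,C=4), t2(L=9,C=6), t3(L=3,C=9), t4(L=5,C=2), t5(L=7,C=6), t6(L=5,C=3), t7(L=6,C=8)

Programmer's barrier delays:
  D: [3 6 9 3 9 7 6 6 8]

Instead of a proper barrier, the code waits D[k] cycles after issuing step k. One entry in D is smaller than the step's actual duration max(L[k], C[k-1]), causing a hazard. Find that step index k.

hazard at step 3

step 0: need L[0]=3 = 3; D[0]=3 ok
step 1: need max(L[1]=6,C[0]=4) = 6; D[1]=6 ok
step 2: need max(L[2]=9,C[1]=4) = 9; D[2]=9 ok
step 3: need max(L[3]=3,C[2]=6) = 6; D[3]=3 SHORT
step 4: need max(L[4]=5,C[3]=9) = 9; D[4]=9 ok
step 5: need max(L[5]=7,C[4]=2) = 7; D[5]=7 ok
step 6: need max(L[6]=5,C[5]=6) = 6; D[6]=6 ok
step 7: need max(L[7]=6,C[6]=3) = 6; D[7]=6 ok
step 8: need C[7]=8 = 8; D[8]=8 ok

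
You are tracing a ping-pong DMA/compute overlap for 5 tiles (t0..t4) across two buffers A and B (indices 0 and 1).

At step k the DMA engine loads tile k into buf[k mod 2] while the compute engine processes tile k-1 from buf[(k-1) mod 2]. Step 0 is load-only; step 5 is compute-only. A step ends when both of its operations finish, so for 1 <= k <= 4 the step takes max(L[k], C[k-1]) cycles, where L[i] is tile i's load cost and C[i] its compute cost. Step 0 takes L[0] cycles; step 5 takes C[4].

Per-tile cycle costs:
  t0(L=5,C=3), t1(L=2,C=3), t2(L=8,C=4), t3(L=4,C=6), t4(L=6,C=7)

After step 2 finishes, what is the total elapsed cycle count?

step 0: L[0]=5 → dur=5, Σ=5 | A=load:t0 B=idle [load-only]
step 1: L[1]=2 C[0]=3 → dur=3, Σ=8 | A=compute:t0 B=load:t1 [compute-bound]
step 2: L[2]=8 C[1]=3 → dur=8, Σ=16 | A=load:t2 B=compute:t1 [load-bound]
step 3: L[3]=4 C[2]=4 → dur=4, Σ=20 | A=compute:t2 B=load:t3 [tied]
step 4: L[4]=6 C[3]=6 → dur=6, Σ=26 | A=load:t4 B=compute:t3 [tied]
step 5: C[4]=7 → dur=7, Σ=33 | A=compute:t4 B=idle [compute-only]

end_cycle[2] = 16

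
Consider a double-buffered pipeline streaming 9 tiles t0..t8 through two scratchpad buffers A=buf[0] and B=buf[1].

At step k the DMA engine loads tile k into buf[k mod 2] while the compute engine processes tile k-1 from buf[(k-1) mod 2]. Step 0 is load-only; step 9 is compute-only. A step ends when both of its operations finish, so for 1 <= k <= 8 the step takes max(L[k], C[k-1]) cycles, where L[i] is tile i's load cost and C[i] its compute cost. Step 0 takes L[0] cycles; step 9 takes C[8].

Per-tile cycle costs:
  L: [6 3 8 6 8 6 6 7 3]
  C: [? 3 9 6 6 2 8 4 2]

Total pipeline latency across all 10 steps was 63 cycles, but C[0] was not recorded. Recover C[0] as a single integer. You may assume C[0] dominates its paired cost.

C[0] = 6

step 0 → dur = L[0]=6 = 6
step 1 → dur = max(L[1]=3, C[0]=?) = C[0]  (unknown; binding)
step 2 → dur = max(L[2]=8, C[1]=3) = 8
step 3 → dur = max(L[3]=6, C[2]=9) = 9
step 4 → dur = max(L[4]=8, C[3]=6) = 8
step 5 → dur = max(L[5]=6, C[4]=6) = 6
step 6 → dur = max(L[6]=6, C[5]=2) = 6
step 7 → dur = max(L[7]=7, C[6]=8) = 8
step 8 → dur = max(L[8]=3, C[7]=4) = 4
step 9 → dur = C[8]=2 = 2
sum of known step durations = 57
dur[1] = total - known = 63 - 57 = 6
C[0] is the binding max in step 1, so C[0] = dur[1] = 6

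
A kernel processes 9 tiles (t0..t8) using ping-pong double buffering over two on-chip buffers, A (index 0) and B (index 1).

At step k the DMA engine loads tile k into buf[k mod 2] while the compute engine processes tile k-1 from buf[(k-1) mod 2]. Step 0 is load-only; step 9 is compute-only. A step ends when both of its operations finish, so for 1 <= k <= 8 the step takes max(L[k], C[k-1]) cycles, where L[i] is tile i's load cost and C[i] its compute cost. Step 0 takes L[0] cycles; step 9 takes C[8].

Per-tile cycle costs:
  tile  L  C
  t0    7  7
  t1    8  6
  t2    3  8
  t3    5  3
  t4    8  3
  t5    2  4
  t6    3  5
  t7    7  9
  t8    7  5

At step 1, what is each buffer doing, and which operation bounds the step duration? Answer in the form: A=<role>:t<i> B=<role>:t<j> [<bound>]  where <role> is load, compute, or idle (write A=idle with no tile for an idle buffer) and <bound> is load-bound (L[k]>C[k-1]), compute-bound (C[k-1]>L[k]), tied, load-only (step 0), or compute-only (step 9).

  0. 7=7c; end=7; A:t0 B:-
  1. max(8,7)=8c; end=15; A:t0 B:t1
  2. max(3,6)=6c; end=21; A:t2 B:t1
  3. max(5,8)=8c; end=29; A:t2 B:t3
  4. max(8,3)=8c; end=37; A:t4 B:t3
  5. max(2,3)=3c; end=40; A:t4 B:t5
  6. max(3,4)=4c; end=44; A:t6 B:t5
  7. max(7,5)=7c; end=51; A:t6 B:t7
  8. max(7,9)=9c; end=60; A:t8 B:t7
  9. 5=5c; end=65; A:t8 B:t7

step 1: A=compute:t0 B=load:t1 [load-bound]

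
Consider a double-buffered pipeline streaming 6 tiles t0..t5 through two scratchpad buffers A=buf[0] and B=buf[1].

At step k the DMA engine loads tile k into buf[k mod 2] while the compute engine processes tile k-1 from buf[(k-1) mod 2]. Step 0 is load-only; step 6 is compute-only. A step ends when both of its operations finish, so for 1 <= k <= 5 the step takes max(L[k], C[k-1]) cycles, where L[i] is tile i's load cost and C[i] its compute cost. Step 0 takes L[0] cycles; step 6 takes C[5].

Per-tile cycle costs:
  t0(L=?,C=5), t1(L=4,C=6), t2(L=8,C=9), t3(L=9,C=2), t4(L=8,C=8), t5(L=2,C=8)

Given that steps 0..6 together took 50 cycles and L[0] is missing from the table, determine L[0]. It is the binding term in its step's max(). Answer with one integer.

step 0 = dur = L[0]=? = L[0]  (unknown; binding)
step 1 = dur = max(L[1]=4, C[0]=5) = 5
step 2 = dur = max(L[2]=8, C[1]=6) = 8
step 3 = dur = max(L[3]=9, C[2]=9) = 9
step 4 = dur = max(L[4]=8, C[3]=2) = 8
step 5 = dur = max(L[5]=2, C[4]=8) = 8
step 6 = dur = C[5]=8 = 8
sum of known step durations = 46
dur[0] = total - known = 50 - 46 = 4
L[0] is the binding max in step 0, so L[0] = dur[0] = 4

L[0] = 4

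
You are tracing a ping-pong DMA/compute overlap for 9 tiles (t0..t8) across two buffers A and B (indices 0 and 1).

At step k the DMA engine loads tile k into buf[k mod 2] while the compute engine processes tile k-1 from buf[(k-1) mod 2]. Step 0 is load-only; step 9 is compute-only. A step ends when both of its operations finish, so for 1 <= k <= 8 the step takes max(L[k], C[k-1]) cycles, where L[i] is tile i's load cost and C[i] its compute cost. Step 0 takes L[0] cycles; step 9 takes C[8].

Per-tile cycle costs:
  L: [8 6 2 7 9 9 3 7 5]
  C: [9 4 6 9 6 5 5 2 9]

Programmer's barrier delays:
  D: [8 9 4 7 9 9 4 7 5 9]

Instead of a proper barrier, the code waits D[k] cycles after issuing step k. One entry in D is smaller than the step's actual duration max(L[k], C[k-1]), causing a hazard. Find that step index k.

k=0 barrier L[0]=8→8c, D[0]=8 ok
k=1 barrier max(L[1]=6,C[0]=9)→9c, D[1]=9 ok
k=2 barrier max(L[2]=2,C[1]=4)→4c, D[2]=4 ok
k=3 barrier max(L[3]=7,C[2]=6)→7c, D[3]=7 ok
k=4 barrier max(L[4]=9,C[3]=9)→9c, D[4]=9 ok
k=5 barrier max(L[5]=9,C[4]=6)→9c, D[5]=9 ok
k=6 barrier max(L[6]=3,C[5]=5)→5c, D[6]=4 SHORT
k=7 barrier max(L[7]=7,C[6]=5)→7c, D[7]=7 ok
k=8 barrier max(L[8]=5,C[7]=2)→5c, D[8]=5 ok
k=9 barrier C[8]=9→9c, D[9]=9 ok

hazard at step 6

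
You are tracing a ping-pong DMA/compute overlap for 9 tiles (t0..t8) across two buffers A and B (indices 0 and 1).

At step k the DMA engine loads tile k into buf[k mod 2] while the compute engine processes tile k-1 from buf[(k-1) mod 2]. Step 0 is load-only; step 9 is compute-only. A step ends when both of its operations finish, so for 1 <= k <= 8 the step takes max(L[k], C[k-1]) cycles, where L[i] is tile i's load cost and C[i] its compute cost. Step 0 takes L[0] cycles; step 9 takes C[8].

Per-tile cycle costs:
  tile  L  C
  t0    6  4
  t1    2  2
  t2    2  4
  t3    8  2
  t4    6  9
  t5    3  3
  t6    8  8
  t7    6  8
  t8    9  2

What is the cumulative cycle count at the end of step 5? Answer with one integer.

step 0: L[0]=6 → dur=6, Σ=6 | A=load:t0 B=idle [load-only]
step 1: L[1]=2 C[0]=4 → dur=4, Σ=10 | A=compute:t0 B=load:t1 [compute-bound]
step 2: L[2]=2 C[1]=2 → dur=2, Σ=12 | A=load:t2 B=compute:t1 [tied]
step 3: L[3]=8 C[2]=4 → dur=8, Σ=20 | A=compute:t2 B=load:t3 [load-bound]
step 4: L[4]=6 C[3]=2 → dur=6, Σ=26 | A=load:t4 B=compute:t3 [load-bound]
step 5: L[5]=3 C[4]=9 → dur=9, Σ=35 | A=compute:t4 B=load:t5 [compute-bound]
step 6: L[6]=8 C[5]=3 → dur=8, Σ=43 | A=load:t6 B=compute:t5 [load-bound]
step 7: L[7]=6 C[6]=8 → dur=8, Σ=51 | A=compute:t6 B=load:t7 [compute-bound]
step 8: L[8]=9 C[7]=8 → dur=9, Σ=60 | A=load:t8 B=compute:t7 [load-bound]
step 9: C[8]=2 → dur=2, Σ=62 | A=compute:t8 B=idle [compute-only]

end_cycle[5] = 35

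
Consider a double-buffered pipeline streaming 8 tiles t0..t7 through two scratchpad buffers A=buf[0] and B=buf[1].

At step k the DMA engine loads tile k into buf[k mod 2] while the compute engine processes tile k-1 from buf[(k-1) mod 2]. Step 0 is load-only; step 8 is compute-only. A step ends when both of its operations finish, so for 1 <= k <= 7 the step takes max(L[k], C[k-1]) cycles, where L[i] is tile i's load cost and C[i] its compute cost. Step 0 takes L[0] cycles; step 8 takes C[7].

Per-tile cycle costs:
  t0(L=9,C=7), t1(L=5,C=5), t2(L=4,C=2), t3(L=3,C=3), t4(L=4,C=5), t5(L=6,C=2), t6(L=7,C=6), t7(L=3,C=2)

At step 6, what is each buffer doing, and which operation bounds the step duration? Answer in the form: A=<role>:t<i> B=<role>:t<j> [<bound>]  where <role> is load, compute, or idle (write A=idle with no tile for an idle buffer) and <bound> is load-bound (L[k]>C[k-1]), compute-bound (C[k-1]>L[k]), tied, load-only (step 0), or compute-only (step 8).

step 6: A=load:t6 B=compute:t5 [load-bound]

k=0 load=t0/9c comp=- wait=9 total=9
k=1 load=t1/5c comp=t0/7c wait=7 total=16
k=2 load=t2/4c comp=t1/5c wait=5 total=21
k=3 load=t3/3c comp=t2/2c wait=3 total=24
k=4 load=t4/4c comp=t3/3c wait=4 total=28
k=5 load=t5/6c comp=t4/5c wait=6 total=34
k=6 load=t6/7c comp=t5/2c wait=7 total=41
k=7 load=t7/3c comp=t6/6c wait=6 total=47
k=8 load=- comp=t7/2c wait=2 total=49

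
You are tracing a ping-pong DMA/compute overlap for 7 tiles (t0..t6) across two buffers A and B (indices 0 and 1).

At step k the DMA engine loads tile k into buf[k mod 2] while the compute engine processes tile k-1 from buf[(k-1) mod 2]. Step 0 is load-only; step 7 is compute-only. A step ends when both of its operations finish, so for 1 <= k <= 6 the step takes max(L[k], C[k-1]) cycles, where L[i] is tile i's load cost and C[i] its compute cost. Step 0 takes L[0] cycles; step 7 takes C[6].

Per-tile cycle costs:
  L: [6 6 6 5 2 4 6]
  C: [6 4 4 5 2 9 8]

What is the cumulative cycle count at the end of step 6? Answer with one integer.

[0] DMA t0→A (6c) ∥ CU idle ⇒ 6c, clock 6
[1] DMA t1→B (6c) ∥ CU A:t0 (6c) ⇒ 6c, clock 12
[2] DMA t2→A (6c) ∥ CU B:t1 (4c) ⇒ 6c, clock 18
[3] DMA t3→B (5c) ∥ CU A:t2 (4c) ⇒ 5c, clock 23
[4] DMA t4→A (2c) ∥ CU B:t3 (5c) ⇒ 5c, clock 28
[5] DMA t5→B (4c) ∥ CU A:t4 (2c) ⇒ 4c, clock 32
[6] DMA t6→A (6c) ∥ CU B:t5 (9c) ⇒ 9c, clock 41
[7] DMA idle ∥ CU A:t6 (8c) ⇒ 8c, clock 49

end_cycle[6] = 41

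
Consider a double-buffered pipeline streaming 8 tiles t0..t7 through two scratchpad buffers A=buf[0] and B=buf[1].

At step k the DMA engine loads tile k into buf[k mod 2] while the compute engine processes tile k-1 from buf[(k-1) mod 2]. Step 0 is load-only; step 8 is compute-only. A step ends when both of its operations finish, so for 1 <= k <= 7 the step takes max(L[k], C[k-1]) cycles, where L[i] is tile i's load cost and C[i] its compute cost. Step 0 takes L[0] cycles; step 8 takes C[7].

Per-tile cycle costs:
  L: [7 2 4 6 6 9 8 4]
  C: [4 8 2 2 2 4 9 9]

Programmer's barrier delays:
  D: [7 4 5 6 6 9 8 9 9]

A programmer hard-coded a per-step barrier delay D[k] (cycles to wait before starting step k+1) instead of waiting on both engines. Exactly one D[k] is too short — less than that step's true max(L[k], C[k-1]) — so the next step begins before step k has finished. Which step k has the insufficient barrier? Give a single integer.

k=0 barrier L[0]=7→7c, D[0]=7 ok
k=1 barrier max(L[1]=2,C[0]=4)→4c, D[1]=4 ok
k=2 barrier max(L[2]=4,C[1]=8)→8c, D[2]=5 SHORT
k=3 barrier max(L[3]=6,C[2]=2)→6c, D[3]=6 ok
k=4 barrier max(L[4]=6,C[3]=2)→6c, D[4]=6 ok
k=5 barrier max(L[5]=9,C[4]=2)→9c, D[5]=9 ok
k=6 barrier max(L[6]=8,C[5]=4)→8c, D[6]=8 ok
k=7 barrier max(L[7]=4,C[6]=9)→9c, D[7]=9 ok
k=8 barrier C[7]=9→9c, D[8]=9 ok

hazard at step 2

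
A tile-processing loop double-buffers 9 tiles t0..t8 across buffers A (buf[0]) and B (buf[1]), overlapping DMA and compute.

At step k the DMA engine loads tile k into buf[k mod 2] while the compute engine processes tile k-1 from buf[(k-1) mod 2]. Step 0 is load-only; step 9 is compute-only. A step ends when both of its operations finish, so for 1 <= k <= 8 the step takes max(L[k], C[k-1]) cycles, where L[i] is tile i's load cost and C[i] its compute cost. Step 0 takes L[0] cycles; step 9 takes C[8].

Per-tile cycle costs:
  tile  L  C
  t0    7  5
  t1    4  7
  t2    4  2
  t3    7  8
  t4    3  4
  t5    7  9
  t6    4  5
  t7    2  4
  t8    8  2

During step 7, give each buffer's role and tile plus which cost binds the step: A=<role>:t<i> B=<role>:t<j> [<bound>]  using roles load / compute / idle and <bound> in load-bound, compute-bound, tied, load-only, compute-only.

step 7: A=compute:t6 B=load:t7 [compute-bound]

k=0 load=t0/7c comp=- wait=7 total=7
k=1 load=t1/4c comp=t0/5c wait=5 total=12
k=2 load=t2/4c comp=t1/7c wait=7 total=19
k=3 load=t3/7c comp=t2/2c wait=7 total=26
k=4 load=t4/3c comp=t3/8c wait=8 total=34
k=5 load=t5/7c comp=t4/4c wait=7 total=41
k=6 load=t6/4c comp=t5/9c wait=9 total=50
k=7 load=t7/2c comp=t6/5c wait=5 total=55
k=8 load=t8/8c comp=t7/4c wait=8 total=63
k=9 load=- comp=t8/2c wait=2 total=65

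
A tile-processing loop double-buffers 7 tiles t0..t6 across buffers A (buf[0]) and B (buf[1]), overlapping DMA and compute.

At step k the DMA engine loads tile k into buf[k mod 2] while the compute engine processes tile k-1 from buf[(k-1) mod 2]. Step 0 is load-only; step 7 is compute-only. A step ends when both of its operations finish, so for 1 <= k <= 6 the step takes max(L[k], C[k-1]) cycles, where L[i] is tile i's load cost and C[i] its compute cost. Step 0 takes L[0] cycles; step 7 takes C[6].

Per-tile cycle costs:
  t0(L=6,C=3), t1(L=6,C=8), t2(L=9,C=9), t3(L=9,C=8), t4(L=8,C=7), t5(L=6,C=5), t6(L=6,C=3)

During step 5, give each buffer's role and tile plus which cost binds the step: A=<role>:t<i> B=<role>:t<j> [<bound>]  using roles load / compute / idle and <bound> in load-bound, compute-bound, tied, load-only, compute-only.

step 5: A=compute:t4 B=load:t5 [compute-bound]

  0. 6=6c; end=6; A:t0 B:-
  1. max(6,3)=6c; end=12; A:t0 B:t1
  2. max(9,8)=9c; end=21; A:t2 B:t1
  3. max(9,9)=9c; end=30; A:t2 B:t3
  4. max(8,8)=8c; end=38; A:t4 B:t3
  5. max(6,7)=7c; end=45; A:t4 B:t5
  6. max(6,5)=6c; end=51; A:t6 B:t5
  7. 3=3c; end=54; A:t6 B:t5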